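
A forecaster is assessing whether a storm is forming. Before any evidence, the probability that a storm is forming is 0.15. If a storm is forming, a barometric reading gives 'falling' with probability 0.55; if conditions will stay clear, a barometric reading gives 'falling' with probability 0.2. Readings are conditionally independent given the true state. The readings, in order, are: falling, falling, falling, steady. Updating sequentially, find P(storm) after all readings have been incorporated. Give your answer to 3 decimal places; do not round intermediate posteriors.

After 'falling': P(storm) = 0.55·0.1500 / (0.55·0.1500 + 0.2·0.8500) ≈ 0.3267
After 'falling': P(storm) = 0.55·0.3267 / (0.55·0.3267 + 0.2·0.6733) ≈ 0.5717
After 'falling': P(storm) = 0.55·0.5717 / (0.55·0.5717 + 0.2·0.4283) ≈ 0.7859
After 'steady': P(storm) = 0.45·0.7859 / (0.45·0.7859 + 0.8·0.2141) ≈ 0.6737

0.674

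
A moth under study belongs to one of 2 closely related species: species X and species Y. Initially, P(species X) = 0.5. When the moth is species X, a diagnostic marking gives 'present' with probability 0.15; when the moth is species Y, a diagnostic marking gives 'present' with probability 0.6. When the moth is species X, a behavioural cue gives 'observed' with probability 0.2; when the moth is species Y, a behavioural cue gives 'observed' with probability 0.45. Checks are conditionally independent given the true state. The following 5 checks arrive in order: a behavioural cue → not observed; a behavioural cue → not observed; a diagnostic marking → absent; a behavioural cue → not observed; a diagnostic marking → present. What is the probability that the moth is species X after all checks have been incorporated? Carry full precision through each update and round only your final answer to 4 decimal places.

After a behavioural cue='not observed': P(species X) = 0.8·0.5000 / (0.8·0.5000 + 0.55·0.5000) ≈ 0.5926
After a behavioural cue='not observed': P(species X) = 0.8·0.5926 / (0.8·0.5926 + 0.55·0.4074) ≈ 0.6790
After a diagnostic marking='absent': P(species X) = 0.85·0.6790 / (0.85·0.6790 + 0.4·0.3210) ≈ 0.8180
After a behavioural cue='not observed': P(species X) = 0.8·0.8180 / (0.8·0.8180 + 0.55·0.1820) ≈ 0.8674
After a diagnostic marking='present': P(species X) = 0.15·0.8674 / (0.15·0.8674 + 0.6·0.1326) ≈ 0.6205

0.6205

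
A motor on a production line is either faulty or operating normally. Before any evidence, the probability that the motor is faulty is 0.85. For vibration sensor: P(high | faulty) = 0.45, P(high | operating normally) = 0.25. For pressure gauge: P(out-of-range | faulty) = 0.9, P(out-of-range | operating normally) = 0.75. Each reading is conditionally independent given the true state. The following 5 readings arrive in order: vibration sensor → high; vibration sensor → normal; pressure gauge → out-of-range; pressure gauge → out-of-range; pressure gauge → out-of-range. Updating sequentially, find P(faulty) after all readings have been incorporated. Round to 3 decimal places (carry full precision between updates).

0.928

After vibration sensor='high': P(faulty) = 0.45·0.8500 / (0.45·0.8500 + 0.25·0.1500) ≈ 0.9107
After vibration sensor='normal': P(faulty) = 0.55·0.9107 / (0.55·0.9107 + 0.75·0.0893) ≈ 0.8821
After pressure gauge='out-of-range': P(faulty) = 0.9·0.8821 / (0.9·0.8821 + 0.75·0.1179) ≈ 0.8998
After pressure gauge='out-of-range': P(faulty) = 0.9·0.8998 / (0.9·0.8998 + 0.75·0.1002) ≈ 0.9150
After pressure gauge='out-of-range': P(faulty) = 0.9·0.9150 / (0.9·0.9150 + 0.75·0.0850) ≈ 0.9282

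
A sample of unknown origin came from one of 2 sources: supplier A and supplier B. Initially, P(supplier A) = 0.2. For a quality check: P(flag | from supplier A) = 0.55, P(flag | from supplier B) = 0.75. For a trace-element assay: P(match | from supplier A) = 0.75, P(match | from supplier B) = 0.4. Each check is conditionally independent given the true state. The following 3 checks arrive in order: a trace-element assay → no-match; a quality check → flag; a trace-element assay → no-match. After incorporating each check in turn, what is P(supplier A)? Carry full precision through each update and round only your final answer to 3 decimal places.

After a trace-element assay='no-match': P(supplier A) = 0.25·0.2000 / (0.25·0.2000 + 0.6·0.8000) ≈ 0.0943
After a quality check='flag': P(supplier A) = 0.55·0.0943 / (0.55·0.0943 + 0.75·0.9057) ≈ 0.0710
After a trace-element assay='no-match': P(supplier A) = 0.25·0.0710 / (0.25·0.0710 + 0.6·0.9290) ≈ 0.0308

0.031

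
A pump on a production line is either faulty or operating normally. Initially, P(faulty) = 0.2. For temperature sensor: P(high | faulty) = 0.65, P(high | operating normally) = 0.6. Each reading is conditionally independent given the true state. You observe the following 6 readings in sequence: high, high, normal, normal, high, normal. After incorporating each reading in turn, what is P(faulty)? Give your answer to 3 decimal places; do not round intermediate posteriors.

0.176

Apply Bayes' rule sequentially, carrying P(faulty) forward.
After 'high': P(faulty) = 0.65·0.2000 / (0.65·0.2000 + 0.6·0.8000) ≈ 0.2131
After 'high': P(faulty) = 0.65·0.2131 / (0.65·0.2131 + 0.6·0.7869) ≈ 0.2268
After 'normal': P(faulty) = 0.35·0.2268 / (0.35·0.2268 + 0.4·0.7732) ≈ 0.2043
After 'normal': P(faulty) = 0.35·0.2043 / (0.35·0.2043 + 0.4·0.7957) ≈ 0.1834
After 'high': P(faulty) = 0.65·0.1834 / (0.65·0.1834 + 0.6·0.8166) ≈ 0.1957
After 'normal': P(faulty) = 0.35·0.1957 / (0.35·0.1957 + 0.4·0.8043) ≈ 0.1756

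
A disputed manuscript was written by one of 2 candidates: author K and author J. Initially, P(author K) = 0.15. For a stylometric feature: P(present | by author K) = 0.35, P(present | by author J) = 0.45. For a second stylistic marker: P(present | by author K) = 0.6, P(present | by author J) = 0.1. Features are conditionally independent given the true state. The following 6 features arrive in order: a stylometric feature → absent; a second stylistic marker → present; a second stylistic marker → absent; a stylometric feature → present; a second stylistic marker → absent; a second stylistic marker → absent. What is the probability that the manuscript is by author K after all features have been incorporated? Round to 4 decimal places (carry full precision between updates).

Apply Bayes' rule sequentially, carrying P(author K) forward.
After a stylometric feature='absent': P(author K) = 0.65·0.1500 / (0.65·0.1500 + 0.55·0.8500) ≈ 0.1726
After a second stylistic marker='present': P(author K) = 0.6·0.1726 / (0.6·0.1726 + 0.1·0.8274) ≈ 0.5558
After a second stylistic marker='absent': P(author K) = 0.4·0.5558 / (0.4·0.5558 + 0.9·0.4442) ≈ 0.3574
After a stylometric feature='present': P(author K) = 0.35·0.3574 / (0.35·0.3574 + 0.45·0.6426) ≈ 0.3019
After a second stylistic marker='absent': P(author K) = 0.4·0.3019 / (0.4·0.3019 + 0.9·0.6981) ≈ 0.1612
After a second stylistic marker='absent': P(author K) = 0.4·0.1612 / (0.4·0.1612 + 0.9·0.8388) ≈ 0.0787

0.0787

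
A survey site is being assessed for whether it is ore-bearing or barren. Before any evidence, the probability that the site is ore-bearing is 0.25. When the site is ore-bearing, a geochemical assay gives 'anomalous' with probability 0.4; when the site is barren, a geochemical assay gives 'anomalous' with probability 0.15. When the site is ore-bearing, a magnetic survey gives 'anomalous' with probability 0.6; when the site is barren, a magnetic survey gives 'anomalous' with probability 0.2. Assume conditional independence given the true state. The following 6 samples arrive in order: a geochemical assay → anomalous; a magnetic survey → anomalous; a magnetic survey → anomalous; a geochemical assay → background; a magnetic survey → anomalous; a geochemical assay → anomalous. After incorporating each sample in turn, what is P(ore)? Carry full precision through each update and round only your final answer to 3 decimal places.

0.978

Each posterior becomes the prior for the next update.
After a geochemical assay='anomalous': P(ore) = 0.4·0.2500 / (0.4·0.2500 + 0.15·0.7500) ≈ 0.4706
After a magnetic survey='anomalous': P(ore) = 0.6·0.4706 / (0.6·0.4706 + 0.2·0.5294) ≈ 0.7273
After a magnetic survey='anomalous': P(ore) = 0.6·0.7273 / (0.6·0.7273 + 0.2·0.2727) ≈ 0.8889
After a geochemical assay='background': P(ore) = 0.6·0.8889 / (0.6·0.8889 + 0.85·0.1111) ≈ 0.8496
After a magnetic survey='anomalous': P(ore) = 0.6·0.8496 / (0.6·0.8496 + 0.2·0.1504) ≈ 0.9443
After a geochemical assay='anomalous': P(ore) = 0.4·0.9443 / (0.4·0.9443 + 0.15·0.0557) ≈ 0.9783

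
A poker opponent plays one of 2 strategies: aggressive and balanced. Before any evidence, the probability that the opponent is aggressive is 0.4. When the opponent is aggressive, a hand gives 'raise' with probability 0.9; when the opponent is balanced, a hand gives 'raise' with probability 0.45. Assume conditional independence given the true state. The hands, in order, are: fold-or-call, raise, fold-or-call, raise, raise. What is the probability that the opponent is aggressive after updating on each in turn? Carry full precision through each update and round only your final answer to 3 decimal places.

After 'fold-or-call': P(aggressive) = 0.1·0.4000 / (0.1·0.4000 + 0.55·0.6000) ≈ 0.1081
After 'raise': P(aggressive) = 0.9·0.1081 / (0.9·0.1081 + 0.45·0.8919) ≈ 0.1951
After 'fold-or-call': P(aggressive) = 0.1·0.1951 / (0.1·0.1951 + 0.55·0.8049) ≈ 0.0422
After 'raise': P(aggressive) = 0.9·0.0422 / (0.9·0.0422 + 0.45·0.9578) ≈ 0.0810
After 'raise': P(aggressive) = 0.9·0.0810 / (0.9·0.0810 + 0.45·0.9190) ≈ 0.1499

0.150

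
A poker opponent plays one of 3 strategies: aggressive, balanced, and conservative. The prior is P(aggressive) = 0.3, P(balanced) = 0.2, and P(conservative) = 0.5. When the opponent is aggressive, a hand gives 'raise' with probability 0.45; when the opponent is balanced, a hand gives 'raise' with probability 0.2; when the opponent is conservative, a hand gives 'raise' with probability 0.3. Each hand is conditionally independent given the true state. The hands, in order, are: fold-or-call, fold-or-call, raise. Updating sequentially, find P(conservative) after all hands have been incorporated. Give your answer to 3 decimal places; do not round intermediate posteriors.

After 'fold-or-call': normaliser = 0.55·0.3000 + 0.8·0.2000 + 0.7·0.5000; P(aggressive) ≈ 0.2444, P(balanced) ≈ 0.2370, P(conservative) ≈ 0.5185
After 'fold-or-call': normaliser = 0.55·0.2444 + 0.8·0.2370 + 0.7·0.5185; P(aggressive) ≈ 0.1957, P(balanced) ≈ 0.2760, P(conservative) ≈ 0.5283
After 'raise': normaliser = 0.45·0.1957 + 0.2·0.2760 + 0.3·0.5283; P(aggressive) ≈ 0.2918, P(balanced) ≈ 0.1829, P(conservative) ≈ 0.5252

0.525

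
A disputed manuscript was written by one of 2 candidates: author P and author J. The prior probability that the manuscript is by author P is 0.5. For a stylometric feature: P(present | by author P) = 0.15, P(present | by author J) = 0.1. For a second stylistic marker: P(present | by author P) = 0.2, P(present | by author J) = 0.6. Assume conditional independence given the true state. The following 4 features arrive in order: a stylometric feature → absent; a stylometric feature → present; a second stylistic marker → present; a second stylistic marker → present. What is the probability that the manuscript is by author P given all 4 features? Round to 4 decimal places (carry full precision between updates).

0.1360

After a stylometric feature='absent': P(author P) = 0.85·0.5000 / (0.85·0.5000 + 0.9·0.5000) ≈ 0.4857
After a stylometric feature='present': P(author P) = 0.15·0.4857 / (0.15·0.4857 + 0.1·0.5143) ≈ 0.5862
After a second stylistic marker='present': P(author P) = 0.2·0.5862 / (0.2·0.5862 + 0.6·0.4138) ≈ 0.3208
After a second stylistic marker='present': P(author P) = 0.2·0.3208 / (0.2·0.3208 + 0.6·0.6792) ≈ 0.1360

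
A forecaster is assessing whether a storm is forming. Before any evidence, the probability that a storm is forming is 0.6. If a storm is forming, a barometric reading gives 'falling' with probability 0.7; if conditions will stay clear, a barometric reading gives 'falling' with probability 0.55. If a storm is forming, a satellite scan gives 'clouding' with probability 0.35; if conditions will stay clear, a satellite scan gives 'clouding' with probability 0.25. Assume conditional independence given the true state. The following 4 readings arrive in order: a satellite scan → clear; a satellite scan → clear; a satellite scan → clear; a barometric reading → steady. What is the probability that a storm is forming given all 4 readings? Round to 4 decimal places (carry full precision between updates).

After a satellite scan='clear': P(storm) = 0.65·0.6000 / (0.65·0.6000 + 0.75·0.4000) ≈ 0.5652
After a satellite scan='clear': P(storm) = 0.65·0.5652 / (0.65·0.5652 + 0.75·0.4348) ≈ 0.5298
After a satellite scan='clear': P(storm) = 0.65·0.5298 / (0.65·0.5298 + 0.75·0.4702) ≈ 0.4940
After a barometric reading='steady': P(storm) = 0.3·0.4940 / (0.3·0.4940 + 0.45·0.5060) ≈ 0.3943

0.3943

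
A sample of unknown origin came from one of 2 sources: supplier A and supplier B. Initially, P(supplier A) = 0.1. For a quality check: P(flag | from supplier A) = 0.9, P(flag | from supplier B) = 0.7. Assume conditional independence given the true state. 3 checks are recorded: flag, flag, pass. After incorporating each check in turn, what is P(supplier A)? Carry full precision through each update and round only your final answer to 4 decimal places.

Apply Bayes' rule sequentially, carrying P(supplier A) forward.
After 'flag': P(supplier A) = 0.9·0.1000 / (0.9·0.1000 + 0.7·0.9000) ≈ 0.1250
After 'flag': P(supplier A) = 0.9·0.1250 / (0.9·0.1250 + 0.7·0.8750) ≈ 0.1552
After 'pass': P(supplier A) = 0.1·0.1552 / (0.1·0.1552 + 0.3·0.8448) ≈ 0.0577

0.0577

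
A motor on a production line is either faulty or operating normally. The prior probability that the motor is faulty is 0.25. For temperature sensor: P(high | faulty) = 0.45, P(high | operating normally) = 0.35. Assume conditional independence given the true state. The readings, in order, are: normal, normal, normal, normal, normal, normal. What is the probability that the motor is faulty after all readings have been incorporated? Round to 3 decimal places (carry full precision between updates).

Each posterior becomes the prior for the next update.
After 'normal': P(faulty) = 0.55·0.2500 / (0.55·0.2500 + 0.65·0.7500) ≈ 0.2200
After 'normal': P(faulty) = 0.55·0.2200 / (0.55·0.2200 + 0.65·0.7800) ≈ 0.1927
After 'normal': P(faulty) = 0.55·0.1927 / (0.55·0.1927 + 0.65·0.8073) ≈ 0.1680
After 'normal': P(faulty) = 0.55·0.1680 / (0.55·0.1680 + 0.65·0.8320) ≈ 0.1459
After 'normal': P(faulty) = 0.55·0.1459 / (0.55·0.1459 + 0.65·0.8541) ≈ 0.1263
After 'normal': P(faulty) = 0.55·0.1263 / (0.55·0.1263 + 0.65·0.8737) ≈ 0.1090

0.109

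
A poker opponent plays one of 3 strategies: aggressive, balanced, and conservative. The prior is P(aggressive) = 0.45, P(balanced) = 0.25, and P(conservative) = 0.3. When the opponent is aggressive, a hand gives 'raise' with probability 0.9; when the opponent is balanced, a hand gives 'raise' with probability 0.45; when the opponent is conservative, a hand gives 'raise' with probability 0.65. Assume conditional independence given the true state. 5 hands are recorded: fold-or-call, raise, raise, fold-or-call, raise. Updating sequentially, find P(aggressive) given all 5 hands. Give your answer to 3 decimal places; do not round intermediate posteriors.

0.162

Each posterior becomes the prior for the next update.
After 'fold-or-call': normaliser = 0.1·0.4500 + 0.55·0.2500 + 0.35·0.3000; P(aggressive) ≈ 0.1565, P(balanced) ≈ 0.4783, P(conservative) ≈ 0.3652
After 'raise': normaliser = 0.9·0.1565 + 0.45·0.4783 + 0.65·0.3652; P(aggressive) ≈ 0.2374, P(balanced) ≈ 0.3626, P(conservative) ≈ 0.4000
After 'raise': normaliser = 0.9·0.2374 + 0.45·0.3626 + 0.65·0.4000; P(aggressive) ≈ 0.3355, P(balanced) ≈ 0.2563, P(conservative) ≈ 0.4083
After 'fold-or-call': normaliser = 0.1·0.3355 + 0.55·0.2563 + 0.35·0.4083; P(aggressive) ≈ 0.1057, P(balanced) ≈ 0.4441, P(conservative) ≈ 0.4502
After 'raise': normaliser = 0.9·0.1057 + 0.45·0.4441 + 0.65·0.4502; P(aggressive) ≈ 0.1619, P(balanced) ≈ 0.3401, P(conservative) ≈ 0.4980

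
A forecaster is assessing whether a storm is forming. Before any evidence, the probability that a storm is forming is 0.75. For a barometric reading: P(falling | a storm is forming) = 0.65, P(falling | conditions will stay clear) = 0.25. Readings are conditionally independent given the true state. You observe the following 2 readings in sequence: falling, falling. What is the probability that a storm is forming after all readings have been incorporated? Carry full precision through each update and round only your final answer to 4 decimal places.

0.9530

Apply Bayes' rule sequentially, carrying P(storm) forward.
After 'falling': P(storm) = 0.65·0.7500 / (0.65·0.7500 + 0.25·0.2500) ≈ 0.8864
After 'falling': P(storm) = 0.65·0.8864 / (0.65·0.8864 + 0.25·0.1136) ≈ 0.9530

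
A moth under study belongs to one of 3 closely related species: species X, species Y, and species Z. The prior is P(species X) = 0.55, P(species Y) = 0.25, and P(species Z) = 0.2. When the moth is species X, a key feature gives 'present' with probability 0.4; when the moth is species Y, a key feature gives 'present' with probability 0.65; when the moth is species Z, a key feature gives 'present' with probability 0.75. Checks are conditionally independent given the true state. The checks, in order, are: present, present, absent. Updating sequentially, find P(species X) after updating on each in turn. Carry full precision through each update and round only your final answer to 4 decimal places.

Each posterior becomes the prior for the next update.
After 'present': normaliser = 0.4·0.5500 + 0.65·0.2500 + 0.75·0.2000; P(species X) ≈ 0.4131, P(species Y) ≈ 0.3052, P(species Z) ≈ 0.2817
After 'present': normaliser = 0.4·0.4131 + 0.65·0.3052 + 0.75·0.2817; P(species X) ≈ 0.2875, P(species Y) ≈ 0.3450, P(species Z) ≈ 0.3675
After 'absent': normaliser = 0.6·0.2875 + 0.35·0.3450 + 0.25·0.3675; P(species X) ≈ 0.4479, P(species Y) ≈ 0.3136, P(species Z) ≈ 0.2386

0.4479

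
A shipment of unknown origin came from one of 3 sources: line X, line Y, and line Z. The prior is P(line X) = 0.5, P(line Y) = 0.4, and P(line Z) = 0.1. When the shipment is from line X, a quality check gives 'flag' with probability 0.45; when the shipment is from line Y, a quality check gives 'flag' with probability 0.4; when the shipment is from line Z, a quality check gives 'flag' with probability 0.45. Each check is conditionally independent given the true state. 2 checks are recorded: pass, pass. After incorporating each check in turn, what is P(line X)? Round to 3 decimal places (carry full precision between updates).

Each posterior becomes the prior for the next update.
After 'pass': normaliser = 0.55·0.5000 + 0.6·0.4000 + 0.55·0.1000; P(line X) ≈ 0.4825, P(line Y) ≈ 0.4211, P(line Z) ≈ 0.0965
After 'pass': normaliser = 0.55·0.4825 + 0.6·0.4211 + 0.55·0.0965; P(line X) ≈ 0.4647, P(line Y) ≈ 0.4424, P(line Z) ≈ 0.0929

0.465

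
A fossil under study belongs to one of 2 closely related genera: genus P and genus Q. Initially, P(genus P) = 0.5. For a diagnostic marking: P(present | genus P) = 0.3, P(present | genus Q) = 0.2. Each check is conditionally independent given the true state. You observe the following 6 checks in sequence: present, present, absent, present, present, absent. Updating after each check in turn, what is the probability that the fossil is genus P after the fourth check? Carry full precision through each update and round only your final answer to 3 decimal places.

After 'present': P(genus P) = 0.3·0.5000 / (0.3·0.5000 + 0.2·0.5000) ≈ 0.6000
After 'present': P(genus P) = 0.3·0.6000 / (0.3·0.6000 + 0.2·0.4000) ≈ 0.6923
After 'absent': P(genus P) = 0.7·0.6923 / (0.7·0.6923 + 0.8·0.3077) ≈ 0.6632
After 'present': P(genus P) = 0.3·0.6632 / (0.3·0.6632 + 0.2·0.3368) ≈ 0.7470

0.747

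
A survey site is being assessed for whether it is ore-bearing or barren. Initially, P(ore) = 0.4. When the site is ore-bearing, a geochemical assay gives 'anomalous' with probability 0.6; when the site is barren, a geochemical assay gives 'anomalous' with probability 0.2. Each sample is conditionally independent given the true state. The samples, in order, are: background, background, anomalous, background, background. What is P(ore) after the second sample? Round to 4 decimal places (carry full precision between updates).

0.1429

After 'background': P(ore) = 0.4·0.4000 / (0.4·0.4000 + 0.8·0.6000) ≈ 0.2500
After 'background': P(ore) = 0.4·0.2500 / (0.4·0.2500 + 0.8·0.7500) ≈ 0.1429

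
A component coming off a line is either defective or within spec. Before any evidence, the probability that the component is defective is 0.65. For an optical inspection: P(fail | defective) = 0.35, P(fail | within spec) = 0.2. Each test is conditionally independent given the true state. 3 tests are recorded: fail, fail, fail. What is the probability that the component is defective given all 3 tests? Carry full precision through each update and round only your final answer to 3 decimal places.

0.909

Apply Bayes' rule sequentially, carrying P(defective) forward.
After 'fail': P(defective) = 0.35·0.6500 / (0.35·0.6500 + 0.2·0.3500) ≈ 0.7647
After 'fail': P(defective) = 0.35·0.7647 / (0.35·0.7647 + 0.2·0.2353) ≈ 0.8505
After 'fail': P(defective) = 0.35·0.8505 / (0.35·0.8505 + 0.2·0.1495) ≈ 0.9087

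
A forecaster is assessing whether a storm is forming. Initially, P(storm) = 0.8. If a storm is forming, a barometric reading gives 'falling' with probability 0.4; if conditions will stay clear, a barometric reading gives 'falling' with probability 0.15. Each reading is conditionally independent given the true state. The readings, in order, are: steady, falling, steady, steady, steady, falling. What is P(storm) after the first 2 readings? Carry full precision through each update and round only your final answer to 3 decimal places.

0.883

After 'steady': P(storm) = 0.6·0.8000 / (0.6·0.8000 + 0.85·0.2000) ≈ 0.7385
After 'falling': P(storm) = 0.4·0.7385 / (0.4·0.7385 + 0.15·0.2615) ≈ 0.8828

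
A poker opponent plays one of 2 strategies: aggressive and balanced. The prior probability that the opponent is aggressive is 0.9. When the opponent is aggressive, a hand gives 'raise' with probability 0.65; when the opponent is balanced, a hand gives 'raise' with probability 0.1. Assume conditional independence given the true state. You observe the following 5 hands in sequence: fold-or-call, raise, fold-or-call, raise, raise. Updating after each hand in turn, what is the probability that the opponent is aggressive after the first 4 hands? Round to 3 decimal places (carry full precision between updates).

After 'fold-or-call': P(aggressive) = 0.35·0.9000 / (0.35·0.9000 + 0.9·0.1000) ≈ 0.7778
After 'raise': P(aggressive) = 0.65·0.7778 / (0.65·0.7778 + 0.1·0.2222) ≈ 0.9579
After 'fold-or-call': P(aggressive) = 0.35·0.9579 / (0.35·0.9579 + 0.9·0.0421) ≈ 0.8984
After 'raise': P(aggressive) = 0.65·0.8984 / (0.65·0.8984 + 0.1·0.1016) ≈ 0.9829

0.983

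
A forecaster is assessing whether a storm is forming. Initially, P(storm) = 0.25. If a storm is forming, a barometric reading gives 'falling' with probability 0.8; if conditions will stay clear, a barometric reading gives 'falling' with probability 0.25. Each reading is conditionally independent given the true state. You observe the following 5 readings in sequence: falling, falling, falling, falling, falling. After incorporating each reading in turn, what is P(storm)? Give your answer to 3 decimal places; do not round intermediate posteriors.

0.991

After 'falling': P(storm) = 0.8·0.2500 / (0.8·0.2500 + 0.25·0.7500) ≈ 0.5161
After 'falling': P(storm) = 0.8·0.5161 / (0.8·0.5161 + 0.25·0.4839) ≈ 0.7734
After 'falling': P(storm) = 0.8·0.7734 / (0.8·0.7734 + 0.25·0.2266) ≈ 0.9161
After 'falling': P(storm) = 0.8·0.9161 / (0.8·0.9161 + 0.25·0.0839) ≈ 0.9722
After 'falling': P(storm) = 0.8·0.9722 / (0.8·0.9722 + 0.25·0.0278) ≈ 0.9911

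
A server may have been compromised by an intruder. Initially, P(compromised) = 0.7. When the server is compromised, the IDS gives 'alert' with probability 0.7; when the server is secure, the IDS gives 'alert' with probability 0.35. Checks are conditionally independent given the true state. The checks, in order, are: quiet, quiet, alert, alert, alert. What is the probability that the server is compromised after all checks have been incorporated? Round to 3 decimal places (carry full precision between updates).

After 'quiet': P(compromised) = 0.3·0.7000 / (0.3·0.7000 + 0.65·0.3000) ≈ 0.5185
After 'quiet': P(compromised) = 0.3·0.5185 / (0.3·0.5185 + 0.65·0.4815) ≈ 0.3320
After 'alert': P(compromised) = 0.7·0.3320 / (0.7·0.3320 + 0.35·0.6680) ≈ 0.4985
After 'alert': P(compromised) = 0.7·0.4985 / (0.7·0.4985 + 0.35·0.5015) ≈ 0.6653
After 'alert': P(compromised) = 0.7·0.6653 / (0.7·0.6653 + 0.35·0.3347) ≈ 0.7990

0.799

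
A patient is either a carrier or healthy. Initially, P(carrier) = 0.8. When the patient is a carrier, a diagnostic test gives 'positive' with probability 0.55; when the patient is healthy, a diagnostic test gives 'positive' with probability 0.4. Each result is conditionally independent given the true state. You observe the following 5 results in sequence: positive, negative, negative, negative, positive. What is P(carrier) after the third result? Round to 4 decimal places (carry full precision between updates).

0.7557

After 'positive': P(carrier) = 0.55·0.8000 / (0.55·0.8000 + 0.4·0.2000) ≈ 0.8462
After 'negative': P(carrier) = 0.45·0.8462 / (0.45·0.8462 + 0.6·0.1538) ≈ 0.8049
After 'negative': P(carrier) = 0.45·0.8049 / (0.45·0.8049 + 0.6·0.1951) ≈ 0.7557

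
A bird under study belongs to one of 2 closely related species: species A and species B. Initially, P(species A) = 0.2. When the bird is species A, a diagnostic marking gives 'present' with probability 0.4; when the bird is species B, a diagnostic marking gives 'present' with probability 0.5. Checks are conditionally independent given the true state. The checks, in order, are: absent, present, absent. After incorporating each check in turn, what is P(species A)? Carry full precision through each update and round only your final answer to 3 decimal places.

Apply Bayes' rule sequentially, carrying P(species A) forward.
After 'absent': P(species A) = 0.6·0.2000 / (0.6·0.2000 + 0.5·0.8000) ≈ 0.2308
After 'present': P(species A) = 0.4·0.2308 / (0.4·0.2308 + 0.5·0.7692) ≈ 0.1935
After 'absent': P(species A) = 0.6·0.1935 / (0.6·0.1935 + 0.5·0.8065) ≈ 0.2236

0.224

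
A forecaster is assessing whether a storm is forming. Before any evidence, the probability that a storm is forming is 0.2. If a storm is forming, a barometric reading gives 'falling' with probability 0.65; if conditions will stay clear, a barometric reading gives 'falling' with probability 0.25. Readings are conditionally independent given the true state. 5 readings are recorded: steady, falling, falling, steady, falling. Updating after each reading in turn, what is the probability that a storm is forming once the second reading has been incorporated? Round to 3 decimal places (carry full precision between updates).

After 'steady': P(storm) = 0.35·0.2000 / (0.35·0.2000 + 0.75·0.8000) ≈ 0.1045
After 'falling': P(storm) = 0.65·0.1045 / (0.65·0.1045 + 0.25·0.8955) ≈ 0.2327

0.233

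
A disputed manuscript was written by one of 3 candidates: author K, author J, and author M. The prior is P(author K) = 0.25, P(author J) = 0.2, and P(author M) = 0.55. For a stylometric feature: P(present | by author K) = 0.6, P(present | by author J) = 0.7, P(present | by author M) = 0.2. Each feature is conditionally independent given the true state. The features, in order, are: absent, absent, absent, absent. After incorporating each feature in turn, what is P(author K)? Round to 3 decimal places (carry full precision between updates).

0.027

After 'absent': normaliser = 0.4·0.2500 + 0.3·0.2000 + 0.8·0.5500; P(author K) ≈ 0.1667, P(author J) ≈ 0.1000, P(author M) ≈ 0.7333
After 'absent': normaliser = 0.4·0.1667 + 0.3·0.1000 + 0.8·0.7333; P(author K) ≈ 0.0976, P(author J) ≈ 0.0439, P(author M) ≈ 0.8585
After 'absent': normaliser = 0.4·0.0976 + 0.3·0.0439 + 0.8·0.8585; P(author K) ≈ 0.0528, P(author J) ≈ 0.0178, P(author M) ≈ 0.9294
After 'absent': normaliser = 0.4·0.0528 + 0.3·0.0178 + 0.8·0.9294; P(author K) ≈ 0.0274, P(author J) ≈ 0.0069, P(author M) ≈ 0.9656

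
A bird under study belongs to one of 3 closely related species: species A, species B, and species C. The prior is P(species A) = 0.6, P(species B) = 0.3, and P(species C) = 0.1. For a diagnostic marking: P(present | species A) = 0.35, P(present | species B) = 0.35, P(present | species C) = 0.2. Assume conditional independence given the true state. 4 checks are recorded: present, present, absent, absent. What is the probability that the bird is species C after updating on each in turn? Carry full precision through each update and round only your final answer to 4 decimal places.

0.0521

After 'present': normaliser = 0.35·0.6000 + 0.35·0.3000 + 0.2·0.1000; P(species A) ≈ 0.6269, P(species B) ≈ 0.3134, P(species C) ≈ 0.0597
After 'present': normaliser = 0.35·0.6269 + 0.35·0.3134 + 0.2·0.0597; P(species A) ≈ 0.6433, P(species B) ≈ 0.3217, P(species C) ≈ 0.0350
After 'absent': normaliser = 0.65·0.6433 + 0.65·0.3217 + 0.8·0.0350; P(species A) ≈ 0.6382, P(species B) ≈ 0.3191, P(species C) ≈ 0.0427
After 'absent': normaliser = 0.65·0.6382 + 0.65·0.3191 + 0.8·0.0427; P(species A) ≈ 0.6319, P(species B) ≈ 0.3160, P(species C) ≈ 0.0521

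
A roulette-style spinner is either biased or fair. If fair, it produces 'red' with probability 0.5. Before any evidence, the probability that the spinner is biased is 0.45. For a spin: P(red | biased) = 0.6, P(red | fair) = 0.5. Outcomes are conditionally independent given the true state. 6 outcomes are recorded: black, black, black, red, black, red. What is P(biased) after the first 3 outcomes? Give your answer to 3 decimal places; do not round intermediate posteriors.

0.295

After 'black': P(biased) = 0.4·0.4500 / (0.4·0.4500 + 0.5·0.5500) ≈ 0.3956
After 'black': P(biased) = 0.4·0.3956 / (0.4·0.3956 + 0.5·0.6044) ≈ 0.3437
After 'black': P(biased) = 0.4·0.3437 / (0.4·0.3437 + 0.5·0.6563) ≈ 0.2952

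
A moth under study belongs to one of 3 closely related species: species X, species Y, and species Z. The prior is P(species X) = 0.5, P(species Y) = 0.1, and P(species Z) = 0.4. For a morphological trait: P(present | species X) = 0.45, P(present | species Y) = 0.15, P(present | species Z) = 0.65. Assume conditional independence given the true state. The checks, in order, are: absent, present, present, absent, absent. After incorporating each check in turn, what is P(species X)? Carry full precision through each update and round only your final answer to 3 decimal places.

After 'absent': normaliser = 0.55·0.5000 + 0.85·0.1000 + 0.35·0.4000; P(species X) ≈ 0.5500, P(species Y) ≈ 0.1700, P(species Z) ≈ 0.2800
After 'present': normaliser = 0.45·0.5500 + 0.15·0.1700 + 0.65·0.2800; P(species X) ≈ 0.5440, P(species Y) ≈ 0.0560, P(species Z) ≈ 0.4000
After 'present': normaliser = 0.45·0.5440 + 0.15·0.0560 + 0.65·0.4000; P(species X) ≈ 0.4770, P(species Y) ≈ 0.0164, P(species Z) ≈ 0.5066
After 'absent': normaliser = 0.55·0.4770 + 0.85·0.0164 + 0.35·0.5066; P(species X) ≈ 0.5784, P(species Y) ≈ 0.0307, P(species Z) ≈ 0.3909
After 'absent': normaliser = 0.55·0.5784 + 0.85·0.0307 + 0.35·0.3909; P(species X) ≈ 0.6613, P(species Y) ≈ 0.0542, P(species Z) ≈ 0.2845

0.661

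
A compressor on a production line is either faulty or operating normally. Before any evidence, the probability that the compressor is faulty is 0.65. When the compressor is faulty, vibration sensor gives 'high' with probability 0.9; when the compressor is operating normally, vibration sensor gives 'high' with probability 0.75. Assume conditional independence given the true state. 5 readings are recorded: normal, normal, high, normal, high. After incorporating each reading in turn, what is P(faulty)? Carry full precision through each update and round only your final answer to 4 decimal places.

0.1461

Apply Bayes' rule sequentially, carrying P(faulty) forward.
After 'normal': P(faulty) = 0.1·0.6500 / (0.1·0.6500 + 0.25·0.3500) ≈ 0.4262
After 'normal': P(faulty) = 0.1·0.4262 / (0.1·0.4262 + 0.25·0.5738) ≈ 0.2291
After 'high': P(faulty) = 0.9·0.2291 / (0.9·0.2291 + 0.75·0.7709) ≈ 0.2628
After 'normal': P(faulty) = 0.1·0.2628 / (0.1·0.2628 + 0.25·0.7372) ≈ 0.1248
After 'high': P(faulty) = 0.9·0.1248 / (0.9·0.1248 + 0.75·0.8752) ≈ 0.1461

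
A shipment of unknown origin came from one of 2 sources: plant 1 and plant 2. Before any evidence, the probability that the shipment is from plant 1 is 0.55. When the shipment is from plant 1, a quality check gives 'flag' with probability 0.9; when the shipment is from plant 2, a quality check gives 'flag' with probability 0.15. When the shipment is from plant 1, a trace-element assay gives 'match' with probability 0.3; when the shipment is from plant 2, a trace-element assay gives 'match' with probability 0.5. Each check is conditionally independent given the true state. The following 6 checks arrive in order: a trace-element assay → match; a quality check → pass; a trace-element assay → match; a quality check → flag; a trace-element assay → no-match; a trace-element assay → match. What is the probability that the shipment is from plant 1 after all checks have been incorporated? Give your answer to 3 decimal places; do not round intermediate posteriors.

After a trace-element assay='match': P(plant 1) = 0.3·0.5500 / (0.3·0.5500 + 0.5·0.4500) ≈ 0.4231
After a quality check='pass': P(plant 1) = 0.1·0.4231 / (0.1·0.4231 + 0.85·0.5769) ≈ 0.0794
After a trace-element assay='match': P(plant 1) = 0.3·0.0794 / (0.3·0.0794 + 0.5·0.9206) ≈ 0.0492
After a quality check='flag': P(plant 1) = 0.9·0.0492 / (0.9·0.0492 + 0.15·0.9508) ≈ 0.2370
After a trace-element assay='no-match': P(plant 1) = 0.7·0.2370 / (0.7·0.2370 + 0.5·0.7630) ≈ 0.3031
After a trace-element assay='match': P(plant 1) = 0.3·0.3031 / (0.3·0.3031 + 0.5·0.6969) ≈ 0.2069

0.207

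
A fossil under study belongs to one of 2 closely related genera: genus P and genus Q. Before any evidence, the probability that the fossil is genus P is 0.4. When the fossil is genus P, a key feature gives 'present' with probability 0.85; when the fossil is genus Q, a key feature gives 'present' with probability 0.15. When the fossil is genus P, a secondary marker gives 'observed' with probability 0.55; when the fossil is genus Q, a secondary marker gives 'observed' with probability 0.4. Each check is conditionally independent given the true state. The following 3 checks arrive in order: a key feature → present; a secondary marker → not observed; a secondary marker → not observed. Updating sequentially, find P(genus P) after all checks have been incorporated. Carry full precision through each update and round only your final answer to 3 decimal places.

0.680

Apply Bayes' rule sequentially, carrying P(genus P) forward.
After a key feature='present': P(genus P) = 0.85·0.4000 / (0.85·0.4000 + 0.15·0.6000) ≈ 0.7907
After a secondary marker='not observed': P(genus P) = 0.45·0.7907 / (0.45·0.7907 + 0.6·0.2093) ≈ 0.7391
After a secondary marker='not observed': P(genus P) = 0.45·0.7391 / (0.45·0.7391 + 0.6·0.2609) ≈ 0.6800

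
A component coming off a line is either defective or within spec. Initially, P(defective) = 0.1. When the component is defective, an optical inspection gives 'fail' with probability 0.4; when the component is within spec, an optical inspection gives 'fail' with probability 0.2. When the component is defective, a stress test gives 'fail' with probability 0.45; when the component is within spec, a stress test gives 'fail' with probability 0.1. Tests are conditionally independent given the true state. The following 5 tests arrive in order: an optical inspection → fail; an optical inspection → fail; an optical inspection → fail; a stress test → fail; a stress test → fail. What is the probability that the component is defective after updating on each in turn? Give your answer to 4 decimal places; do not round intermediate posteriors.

After an optical inspection='fail': P(defective) = 0.4·0.1000 / (0.4·0.1000 + 0.2·0.9000) ≈ 0.1818
After an optical inspection='fail': P(defective) = 0.4·0.1818 / (0.4·0.1818 + 0.2·0.8182) ≈ 0.3077
After an optical inspection='fail': P(defective) = 0.4·0.3077 / (0.4·0.3077 + 0.2·0.6923) ≈ 0.4706
After a stress test='fail': P(defective) = 0.45·0.4706 / (0.45·0.4706 + 0.1·0.5294) ≈ 0.8000
After a stress test='fail': P(defective) = 0.45·0.8000 / (0.45·0.8000 + 0.1·0.2000) ≈ 0.9474

0.9474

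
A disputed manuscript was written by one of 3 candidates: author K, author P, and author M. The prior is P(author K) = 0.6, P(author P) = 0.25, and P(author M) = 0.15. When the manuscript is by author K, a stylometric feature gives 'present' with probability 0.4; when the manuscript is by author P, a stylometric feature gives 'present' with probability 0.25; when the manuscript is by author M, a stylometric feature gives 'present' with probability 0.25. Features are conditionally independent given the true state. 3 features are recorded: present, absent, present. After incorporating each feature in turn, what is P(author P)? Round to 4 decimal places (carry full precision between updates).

After 'present': normaliser = 0.4·0.6000 + 0.25·0.2500 + 0.25·0.1500; P(author K) ≈ 0.7059, P(author P) ≈ 0.1838, P(author M) ≈ 0.1103
After 'absent': normaliser = 0.6·0.7059 + 0.75·0.1838 + 0.75·0.1103; P(author K) ≈ 0.6575, P(author P) ≈ 0.2140, P(author M) ≈ 0.1284
After 'present': normaliser = 0.4·0.6575 + 0.25·0.2140 + 0.25·0.1284; P(author K) ≈ 0.7544, P(author P) ≈ 0.1535, P(author M) ≈ 0.0921

0.1535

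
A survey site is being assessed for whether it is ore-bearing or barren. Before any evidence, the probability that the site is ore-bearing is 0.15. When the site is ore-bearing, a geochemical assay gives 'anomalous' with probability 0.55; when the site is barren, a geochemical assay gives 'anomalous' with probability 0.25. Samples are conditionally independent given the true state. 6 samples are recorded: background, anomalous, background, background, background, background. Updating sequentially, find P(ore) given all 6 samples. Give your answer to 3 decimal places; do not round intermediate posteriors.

After 'background': P(ore) = 0.45·0.1500 / (0.45·0.1500 + 0.75·0.8500) ≈ 0.0957
After 'anomalous': P(ore) = 0.55·0.0957 / (0.55·0.0957 + 0.25·0.9043) ≈ 0.1889
After 'background': P(ore) = 0.45·0.1889 / (0.45·0.1889 + 0.75·0.8111) ≈ 0.1226
After 'background': P(ore) = 0.45·0.1226 / (0.45·0.1226 + 0.75·0.8774) ≈ 0.0774
After 'background': P(ore) = 0.45·0.0774 / (0.45·0.0774 + 0.75·0.9226) ≈ 0.0479
After 'background': P(ore) = 0.45·0.0479 / (0.45·0.0479 + 0.75·0.9521) ≈ 0.0293

0.029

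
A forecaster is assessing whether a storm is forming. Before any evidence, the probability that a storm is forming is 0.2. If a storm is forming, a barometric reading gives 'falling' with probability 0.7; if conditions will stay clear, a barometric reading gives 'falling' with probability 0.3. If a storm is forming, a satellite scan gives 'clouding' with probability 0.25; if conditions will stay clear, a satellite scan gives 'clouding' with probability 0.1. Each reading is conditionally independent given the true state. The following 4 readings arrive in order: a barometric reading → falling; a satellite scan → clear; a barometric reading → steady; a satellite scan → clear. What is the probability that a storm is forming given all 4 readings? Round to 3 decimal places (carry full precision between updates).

After a barometric reading='falling': P(storm) = 0.7·0.2000 / (0.7·0.2000 + 0.3·0.8000) ≈ 0.3684
After a satellite scan='clear': P(storm) = 0.75·0.3684 / (0.75·0.3684 + 0.9·0.6316) ≈ 0.3271
After a barometric reading='steady': P(storm) = 0.3·0.3271 / (0.3·0.3271 + 0.7·0.6729) ≈ 0.1724
After a satellite scan='clear': P(storm) = 0.75·0.1724 / (0.75·0.1724 + 0.9·0.8276) ≈ 0.1479

0.148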